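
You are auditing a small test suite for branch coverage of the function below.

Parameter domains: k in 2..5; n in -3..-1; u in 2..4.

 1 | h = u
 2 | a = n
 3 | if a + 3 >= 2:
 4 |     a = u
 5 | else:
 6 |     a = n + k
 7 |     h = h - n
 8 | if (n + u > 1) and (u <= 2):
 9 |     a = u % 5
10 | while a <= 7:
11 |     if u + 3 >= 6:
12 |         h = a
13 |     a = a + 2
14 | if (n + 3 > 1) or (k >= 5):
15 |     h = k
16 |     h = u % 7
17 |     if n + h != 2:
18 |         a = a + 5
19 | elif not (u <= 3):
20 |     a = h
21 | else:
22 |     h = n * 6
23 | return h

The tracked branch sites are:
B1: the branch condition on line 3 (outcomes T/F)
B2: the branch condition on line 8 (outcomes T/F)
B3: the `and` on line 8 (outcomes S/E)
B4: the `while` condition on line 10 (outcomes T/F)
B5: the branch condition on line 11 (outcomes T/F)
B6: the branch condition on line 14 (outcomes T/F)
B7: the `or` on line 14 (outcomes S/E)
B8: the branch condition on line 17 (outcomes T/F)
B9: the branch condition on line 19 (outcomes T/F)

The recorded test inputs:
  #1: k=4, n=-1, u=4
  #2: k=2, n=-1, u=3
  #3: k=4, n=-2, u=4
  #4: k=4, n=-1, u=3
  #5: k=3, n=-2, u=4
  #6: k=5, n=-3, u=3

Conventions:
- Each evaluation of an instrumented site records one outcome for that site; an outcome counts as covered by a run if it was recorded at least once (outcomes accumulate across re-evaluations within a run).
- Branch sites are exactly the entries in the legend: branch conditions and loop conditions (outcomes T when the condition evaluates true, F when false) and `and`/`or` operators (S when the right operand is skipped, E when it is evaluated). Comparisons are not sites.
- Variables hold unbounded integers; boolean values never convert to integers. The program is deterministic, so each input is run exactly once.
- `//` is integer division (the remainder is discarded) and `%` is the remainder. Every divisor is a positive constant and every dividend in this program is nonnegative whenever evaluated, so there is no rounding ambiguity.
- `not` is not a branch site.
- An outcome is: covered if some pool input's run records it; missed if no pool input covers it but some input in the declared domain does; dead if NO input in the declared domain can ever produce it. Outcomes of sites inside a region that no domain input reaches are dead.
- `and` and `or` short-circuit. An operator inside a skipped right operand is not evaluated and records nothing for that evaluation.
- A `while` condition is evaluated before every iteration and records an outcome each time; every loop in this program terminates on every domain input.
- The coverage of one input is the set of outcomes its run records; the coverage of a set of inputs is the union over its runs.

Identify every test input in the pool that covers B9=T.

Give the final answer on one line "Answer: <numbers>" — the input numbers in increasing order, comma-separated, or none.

input #1 (k=4, n=-1, u=4): does not produce B9=T
input #2 (k=2, n=-1, u=3): does not produce B9=T
input #3 (k=4, n=-2, u=4): produces B9=T
input #4 (k=4, n=-1, u=3): does not produce B9=T
input #5 (k=3, n=-2, u=4): produces B9=T
input #6 (k=5, n=-3, u=3): does not produce B9=T

Answer: 3, 5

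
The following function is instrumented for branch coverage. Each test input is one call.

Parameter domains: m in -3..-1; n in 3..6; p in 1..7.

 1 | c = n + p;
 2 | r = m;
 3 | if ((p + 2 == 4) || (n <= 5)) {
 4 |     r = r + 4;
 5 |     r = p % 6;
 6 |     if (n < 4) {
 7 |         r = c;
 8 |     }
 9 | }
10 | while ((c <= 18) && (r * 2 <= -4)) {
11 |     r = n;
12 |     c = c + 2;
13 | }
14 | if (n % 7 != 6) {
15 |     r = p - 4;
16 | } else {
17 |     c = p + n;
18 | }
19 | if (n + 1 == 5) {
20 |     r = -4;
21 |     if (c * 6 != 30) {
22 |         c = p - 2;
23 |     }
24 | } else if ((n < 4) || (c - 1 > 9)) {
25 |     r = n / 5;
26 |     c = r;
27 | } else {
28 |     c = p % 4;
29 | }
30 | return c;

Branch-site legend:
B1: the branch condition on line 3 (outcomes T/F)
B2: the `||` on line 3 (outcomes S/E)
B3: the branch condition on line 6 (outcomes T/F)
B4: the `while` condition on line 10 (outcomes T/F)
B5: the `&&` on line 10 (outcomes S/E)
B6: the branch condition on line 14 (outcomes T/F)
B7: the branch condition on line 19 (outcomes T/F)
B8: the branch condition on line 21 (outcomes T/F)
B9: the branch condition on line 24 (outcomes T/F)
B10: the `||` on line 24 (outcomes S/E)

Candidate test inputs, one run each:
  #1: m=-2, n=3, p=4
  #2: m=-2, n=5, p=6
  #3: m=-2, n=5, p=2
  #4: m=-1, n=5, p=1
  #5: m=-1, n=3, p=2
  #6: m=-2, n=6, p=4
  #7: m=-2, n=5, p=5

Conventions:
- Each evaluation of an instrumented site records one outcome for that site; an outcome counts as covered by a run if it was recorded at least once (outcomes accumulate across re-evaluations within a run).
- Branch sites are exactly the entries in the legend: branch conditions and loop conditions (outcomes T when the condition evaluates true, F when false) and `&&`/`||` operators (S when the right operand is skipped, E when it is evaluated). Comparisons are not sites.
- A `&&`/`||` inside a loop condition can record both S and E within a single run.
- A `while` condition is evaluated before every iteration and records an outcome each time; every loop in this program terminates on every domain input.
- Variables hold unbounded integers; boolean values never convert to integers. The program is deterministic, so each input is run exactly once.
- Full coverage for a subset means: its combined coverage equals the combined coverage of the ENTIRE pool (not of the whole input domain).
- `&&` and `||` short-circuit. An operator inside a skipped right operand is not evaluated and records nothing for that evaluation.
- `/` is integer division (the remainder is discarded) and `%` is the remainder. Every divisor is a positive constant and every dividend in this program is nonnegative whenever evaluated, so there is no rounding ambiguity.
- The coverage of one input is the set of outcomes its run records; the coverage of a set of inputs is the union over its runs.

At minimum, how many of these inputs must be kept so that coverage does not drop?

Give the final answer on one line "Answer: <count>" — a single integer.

input #1, m=-2, n=3, p=4: outcomes B1=T, B2=E, B3=T, B4=F, B5=E, B6=T, B7=F, B9=T, B10=S
input #2, m=-2, n=5, p=6: outcomes B1=T, B2=E, B3=F, B4=F, B5=E, B6=T, B7=F, B9=T, B10=E
input #3, m=-2, n=5, p=2: outcomes B1=T, B2=S, B3=F, B4=F, B5=E, B6=T, B7=F, B9=F, B10=E
input #4, m=-1, n=5, p=1: outcomes B1=T, B2=E, B3=F, B4=F, B5=E, B6=T, B7=F, B9=F, B10=E
input #5, m=-1, n=3, p=2: outcomes B1=T, B2=S, B3=T, B4=F, B5=E, B6=T, B7=F, B9=T, B10=S
input #6, m=-2, n=6, p=4: outcomes B1=F, B2=E, B4=T, B4=F, B5=E, B6=F, B7=F, B9=F, B10=E
input #7, m=-2, n=5, p=5: outcomes B1=T, B2=E, B3=F, B4=F, B5=E, B6=T, B7=F, B9=F, B10=E
pool-wide coverage (16 outcomes): B1=T, B1=F, B2=S, B2=E, B3=T, B3=F, B4=T, B4=F, B5=E, B6=T, B6=F, B7=F, B9=T, B9=F, B10=S, B10=E
checked all size-1 subsets: none covers 16 outcomes (max 9/16)
checked all size-2 subsets: none covers 16 outcomes (max 15/16)
the canonical winner is {1, 3, 6}: size 3, full 16-outcome coverage, earliest index list among size-3 covers

Answer: 3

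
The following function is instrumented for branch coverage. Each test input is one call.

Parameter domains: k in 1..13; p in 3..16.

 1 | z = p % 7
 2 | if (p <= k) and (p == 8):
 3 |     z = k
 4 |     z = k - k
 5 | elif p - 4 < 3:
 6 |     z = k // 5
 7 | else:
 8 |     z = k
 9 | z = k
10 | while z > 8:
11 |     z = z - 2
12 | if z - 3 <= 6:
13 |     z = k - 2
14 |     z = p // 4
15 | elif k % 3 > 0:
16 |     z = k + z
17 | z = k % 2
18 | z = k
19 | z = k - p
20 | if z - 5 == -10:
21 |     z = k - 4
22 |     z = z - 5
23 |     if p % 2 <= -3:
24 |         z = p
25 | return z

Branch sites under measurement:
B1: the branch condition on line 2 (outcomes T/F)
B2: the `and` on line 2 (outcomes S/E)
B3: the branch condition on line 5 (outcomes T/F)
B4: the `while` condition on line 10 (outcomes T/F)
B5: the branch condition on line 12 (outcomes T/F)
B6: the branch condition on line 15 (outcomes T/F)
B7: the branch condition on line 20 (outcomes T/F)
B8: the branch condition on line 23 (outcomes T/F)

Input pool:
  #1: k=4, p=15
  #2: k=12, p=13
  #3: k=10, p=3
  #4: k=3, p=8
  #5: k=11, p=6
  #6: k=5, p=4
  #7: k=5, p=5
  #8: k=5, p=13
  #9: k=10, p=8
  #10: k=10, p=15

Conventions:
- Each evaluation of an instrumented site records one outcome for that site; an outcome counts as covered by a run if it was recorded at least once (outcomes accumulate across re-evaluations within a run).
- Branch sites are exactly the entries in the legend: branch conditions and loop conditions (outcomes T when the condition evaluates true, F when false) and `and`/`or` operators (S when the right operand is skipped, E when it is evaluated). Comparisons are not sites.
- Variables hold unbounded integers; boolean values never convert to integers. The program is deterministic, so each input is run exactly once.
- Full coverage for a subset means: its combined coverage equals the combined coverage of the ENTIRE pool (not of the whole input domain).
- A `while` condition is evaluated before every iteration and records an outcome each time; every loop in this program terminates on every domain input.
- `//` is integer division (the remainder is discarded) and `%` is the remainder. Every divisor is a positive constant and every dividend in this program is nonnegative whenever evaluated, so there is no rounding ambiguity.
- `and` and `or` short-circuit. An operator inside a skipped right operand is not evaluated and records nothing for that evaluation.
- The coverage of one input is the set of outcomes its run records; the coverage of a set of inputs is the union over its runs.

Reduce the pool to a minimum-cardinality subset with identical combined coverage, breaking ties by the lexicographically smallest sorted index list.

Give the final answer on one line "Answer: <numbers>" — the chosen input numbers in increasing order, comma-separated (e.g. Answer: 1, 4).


test 1 (k=4, p=15) fires B2->S, B1->F, B3->F, B4->F, B5->T, B7->F; hits B1=F, B2=S, B3=F, B4=F, B5=T, B7=F
test 2 (k=12, p=13) fires B2->S, B1->F, B3->F, B4->T, B4->T, B4->F, B5->T, B7->F; hits B1=F, B2=S, B3=F, B4=T, B4=F, B5=T, B7=F
test 3 (k=10, p=3) fires B2->E, B1->F, B3->T, B4->T, B4->F, B5->T, B7->F; hits B1=F, B2=E, B3=T, B4=T, B4=F, B5=T, B7=F
test 4 (k=3, p=8) fires B2->S, B1->F, B3->F, B4->F, B5->T, B7->T, B8->F; hits B1=F, B2=S, B3=F, B4=F, B5=T, B7=T, B8=F
test 5 (k=11, p=6) fires B2->E, B1->F, B3->T, B4->T, B4->T, B4->F, B5->T, B7->F; hits B1=F, B2=E, B3=T, B4=T, B4=F, B5=T, B7=F
test 6 (k=5, p=4) fires B2->E, B1->F, B3->T, B4->F, B5->T, B7->F; hits B1=F, B2=E, B3=T, B4=F, B5=T, B7=F
test 7 (k=5, p=5) fires B2->E, B1->F, B3->T, B4->F, B5->T, B7->F; hits B1=F, B2=E, B3=T, B4=F, B5=T, B7=F
test 8 (k=5, p=13) fires B2->S, B1->F, B3->F, B4->F, B5->T, B7->F; hits B1=F, B2=S, B3=F, B4=F, B5=T, B7=F
test 9 (k=10, p=8) fires B2->E, B1->T, B4->T, B4->F, B5->T, B7->F; hits B1=T, B2=E, B4=T, B4=F, B5=T, B7=F
test 10 (k=10, p=15) fires B2->S, B1->F, B3->F, B4->T, B4->F, B5->T, B7->T, B8->F; hits B1=F, B2=S, B3=F, B4=T, B4=F, B5=T, B7=T, B8=F
pool-wide coverage (12 outcomes): B1=T, B1=F, B2=S, B2=E, B3=T, B3=F, B4=T, B4=F, B5=T, B7=T, B7=F, B8=F
size 1 is not enough: best union over all size-1 subsets is 8/12
size 2 is not enough: best union over all size-2 subsets is 11/12
inputs {3, 4, 9} (size 3) cover everything; no size-3 subset with a lexicographically smaller index list covers all 12
Answer: 3, 4, 9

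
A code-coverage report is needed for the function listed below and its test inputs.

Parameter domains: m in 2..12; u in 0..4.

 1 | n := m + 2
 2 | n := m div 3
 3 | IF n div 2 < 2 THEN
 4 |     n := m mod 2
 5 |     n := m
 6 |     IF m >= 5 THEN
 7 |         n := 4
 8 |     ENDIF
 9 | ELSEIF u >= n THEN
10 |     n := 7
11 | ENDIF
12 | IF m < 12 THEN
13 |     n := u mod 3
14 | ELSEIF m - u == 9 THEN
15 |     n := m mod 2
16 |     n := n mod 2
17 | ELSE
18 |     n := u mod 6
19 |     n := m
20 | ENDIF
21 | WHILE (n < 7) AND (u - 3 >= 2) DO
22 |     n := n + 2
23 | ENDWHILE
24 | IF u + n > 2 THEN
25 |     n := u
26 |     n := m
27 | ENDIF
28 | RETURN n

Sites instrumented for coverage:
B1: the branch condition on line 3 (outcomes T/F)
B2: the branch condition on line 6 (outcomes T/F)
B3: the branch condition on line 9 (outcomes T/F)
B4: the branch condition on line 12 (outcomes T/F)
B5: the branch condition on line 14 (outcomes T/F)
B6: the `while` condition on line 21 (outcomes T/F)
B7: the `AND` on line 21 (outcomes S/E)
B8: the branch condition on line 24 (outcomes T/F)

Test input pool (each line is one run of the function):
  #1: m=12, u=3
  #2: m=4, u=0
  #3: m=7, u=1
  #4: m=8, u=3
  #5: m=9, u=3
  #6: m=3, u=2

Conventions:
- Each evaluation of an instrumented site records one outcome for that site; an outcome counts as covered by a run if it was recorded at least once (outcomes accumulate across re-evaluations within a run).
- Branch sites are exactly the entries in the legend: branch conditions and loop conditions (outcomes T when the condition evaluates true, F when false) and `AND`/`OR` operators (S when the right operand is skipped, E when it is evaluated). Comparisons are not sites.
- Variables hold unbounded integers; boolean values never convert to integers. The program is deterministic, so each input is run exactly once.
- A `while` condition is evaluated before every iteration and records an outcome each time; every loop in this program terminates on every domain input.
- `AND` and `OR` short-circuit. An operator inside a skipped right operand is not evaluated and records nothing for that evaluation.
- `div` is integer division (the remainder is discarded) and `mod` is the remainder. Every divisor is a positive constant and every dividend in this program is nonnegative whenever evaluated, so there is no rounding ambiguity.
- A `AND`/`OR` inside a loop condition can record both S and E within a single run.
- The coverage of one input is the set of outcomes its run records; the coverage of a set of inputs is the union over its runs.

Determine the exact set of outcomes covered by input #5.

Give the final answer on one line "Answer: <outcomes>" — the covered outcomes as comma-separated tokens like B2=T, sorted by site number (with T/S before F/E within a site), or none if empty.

Simulating input #5 (m=9, u=3) step by step:
  B1->T, B2->T, B4->T, B7->E, B6->F, B8->T
distinct outcomes covered: B1=T, B2=T, B4=T, B6=F, B7=E, B8=T

Answer: B1=T, B2=T, B4=T, B6=F, B7=E, B8=T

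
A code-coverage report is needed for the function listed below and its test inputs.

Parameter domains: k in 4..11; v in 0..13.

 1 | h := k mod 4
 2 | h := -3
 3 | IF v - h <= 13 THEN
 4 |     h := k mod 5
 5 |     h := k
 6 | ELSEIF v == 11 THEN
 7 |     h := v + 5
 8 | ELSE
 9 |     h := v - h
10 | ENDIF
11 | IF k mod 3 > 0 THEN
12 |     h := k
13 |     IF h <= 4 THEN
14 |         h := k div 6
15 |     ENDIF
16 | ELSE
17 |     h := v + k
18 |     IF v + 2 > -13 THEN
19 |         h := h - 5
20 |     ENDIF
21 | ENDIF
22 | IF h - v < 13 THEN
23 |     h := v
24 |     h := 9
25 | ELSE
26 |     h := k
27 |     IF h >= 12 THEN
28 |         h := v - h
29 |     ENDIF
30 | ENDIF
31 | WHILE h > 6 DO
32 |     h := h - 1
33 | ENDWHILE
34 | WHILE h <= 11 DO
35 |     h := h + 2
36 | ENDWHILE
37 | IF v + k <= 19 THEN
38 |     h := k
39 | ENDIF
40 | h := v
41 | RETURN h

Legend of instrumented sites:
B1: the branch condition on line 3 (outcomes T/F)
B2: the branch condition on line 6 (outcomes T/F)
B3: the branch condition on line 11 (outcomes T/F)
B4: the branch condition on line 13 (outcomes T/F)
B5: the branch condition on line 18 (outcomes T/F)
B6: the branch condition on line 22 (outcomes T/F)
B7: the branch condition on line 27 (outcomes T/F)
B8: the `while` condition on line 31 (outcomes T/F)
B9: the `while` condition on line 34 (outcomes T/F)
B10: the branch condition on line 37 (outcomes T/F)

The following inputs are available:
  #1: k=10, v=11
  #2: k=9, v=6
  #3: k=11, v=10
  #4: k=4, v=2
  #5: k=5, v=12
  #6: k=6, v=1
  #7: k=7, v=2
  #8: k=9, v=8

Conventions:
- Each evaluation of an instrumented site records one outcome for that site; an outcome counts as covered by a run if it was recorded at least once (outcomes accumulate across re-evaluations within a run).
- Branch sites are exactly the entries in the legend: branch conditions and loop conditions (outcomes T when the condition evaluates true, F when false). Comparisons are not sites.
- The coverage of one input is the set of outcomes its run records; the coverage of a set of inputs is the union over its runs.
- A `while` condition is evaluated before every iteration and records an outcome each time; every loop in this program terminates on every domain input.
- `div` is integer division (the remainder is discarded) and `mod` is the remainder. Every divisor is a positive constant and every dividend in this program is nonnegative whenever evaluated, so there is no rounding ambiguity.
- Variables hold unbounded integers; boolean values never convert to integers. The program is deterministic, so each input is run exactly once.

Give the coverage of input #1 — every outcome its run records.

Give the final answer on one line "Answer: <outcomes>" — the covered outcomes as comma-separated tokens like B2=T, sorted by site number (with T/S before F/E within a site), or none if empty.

Running input #1 (k=10, v=11), event by event:
  B1->F, B2->T, B3->T, B4->F, B6->T, B8->T, B8->T, B8->T, B8->F, B9->T
  B9->T, B9->T, B9->F, B10->F
as a set, this run covers: B1=F, B2=T, B3=T, B4=F, B6=T, B8=T, B8=F, B9=T, B9=F, B10=F

Answer: B1=F, B2=T, B3=T, B4=F, B6=T, B8=T, B8=F, B9=T, B9=F, B10=F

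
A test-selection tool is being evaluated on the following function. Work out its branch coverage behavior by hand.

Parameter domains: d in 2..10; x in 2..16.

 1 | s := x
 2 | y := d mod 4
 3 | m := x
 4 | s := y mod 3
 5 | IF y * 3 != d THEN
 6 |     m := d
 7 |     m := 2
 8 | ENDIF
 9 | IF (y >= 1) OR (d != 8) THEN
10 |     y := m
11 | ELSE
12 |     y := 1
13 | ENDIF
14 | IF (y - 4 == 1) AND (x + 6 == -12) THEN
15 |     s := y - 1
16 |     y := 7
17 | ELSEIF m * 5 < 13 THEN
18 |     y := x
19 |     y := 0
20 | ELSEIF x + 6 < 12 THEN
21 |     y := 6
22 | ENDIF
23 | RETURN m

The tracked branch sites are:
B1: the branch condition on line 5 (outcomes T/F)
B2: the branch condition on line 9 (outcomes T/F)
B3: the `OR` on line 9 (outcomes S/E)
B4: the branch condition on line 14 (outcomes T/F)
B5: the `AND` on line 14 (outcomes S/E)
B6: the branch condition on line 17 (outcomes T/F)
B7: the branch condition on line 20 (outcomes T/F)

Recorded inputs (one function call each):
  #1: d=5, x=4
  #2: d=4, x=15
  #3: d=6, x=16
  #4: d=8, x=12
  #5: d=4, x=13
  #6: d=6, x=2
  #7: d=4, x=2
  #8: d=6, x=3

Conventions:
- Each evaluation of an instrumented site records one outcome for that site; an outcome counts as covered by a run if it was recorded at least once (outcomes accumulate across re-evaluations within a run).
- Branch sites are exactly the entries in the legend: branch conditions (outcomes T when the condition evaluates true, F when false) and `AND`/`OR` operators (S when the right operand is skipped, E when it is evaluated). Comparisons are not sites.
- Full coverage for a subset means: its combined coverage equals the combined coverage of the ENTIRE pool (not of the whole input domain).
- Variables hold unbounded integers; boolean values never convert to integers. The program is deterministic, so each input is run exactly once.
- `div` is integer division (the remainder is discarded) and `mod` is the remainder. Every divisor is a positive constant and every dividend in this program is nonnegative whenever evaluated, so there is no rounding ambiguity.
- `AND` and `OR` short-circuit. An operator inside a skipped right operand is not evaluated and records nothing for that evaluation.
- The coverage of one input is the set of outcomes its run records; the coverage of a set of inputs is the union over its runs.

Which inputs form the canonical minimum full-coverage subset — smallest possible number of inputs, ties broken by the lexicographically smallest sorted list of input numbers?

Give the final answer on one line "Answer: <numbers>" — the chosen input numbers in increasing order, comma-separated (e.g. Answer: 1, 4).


test 1 (d=5, x=4) fires B1->T, B3->S, B2->T, B5->S, B4->F, B6->T; hits B1=T, B2=T, B3=S, B4=F, B5=S, B6=T
test 2 (d=4, x=15) fires B1->T, B3->E, B2->T, B5->S, B4->F, B6->T; hits B1=T, B2=T, B3=E, B4=F, B5=S, B6=T
test 3 (d=6, x=16) fires B1->F, B3->S, B2->T, B5->S, B4->F, B6->F, B7->F; hits B1=F, B2=T, B3=S, B4=F, B5=S, B6=F, B7=F
test 4 (d=8, x=12) fires B1->T, B3->E, B2->F, B5->S, B4->F, B6->T; hits B1=T, B2=F, B3=E, B4=F, B5=S, B6=T
test 5 (d=4, x=13) fires B1->T, B3->E, B2->T, B5->S, B4->F, B6->T; hits B1=T, B2=T, B3=E, B4=F, B5=S, B6=T
test 6 (d=6, x=2) fires B1->F, B3->S, B2->T, B5->S, B4->F, B6->T; hits B1=F, B2=T, B3=S, B4=F, B5=S, B6=T
test 7 (d=4, x=2) fires B1->T, B3->E, B2->T, B5->S, B4->F, B6->T; hits B1=T, B2=T, B3=E, B4=F, B5=S, B6=T
test 8 (d=6, x=3) fires B1->F, B3->S, B2->T, B5->S, B4->F, B6->F, B7->T; hits B1=F, B2=T, B3=S, B4=F, B5=S, B6=F, B7=T
union over all inputs: B1=T, B1=F, B2=T, B2=F, B3=S, B3=E, B4=F, B5=S, B6=T, B6=F, B7=T, B7=F (12 outcomes)
every size-1 subset falls short of the 12 outcomes (best: 7/12)
every size-2 subset falls short of the 12 outcomes (best: 11/12)
size 3: inputs {3, 4, 8} cover all 12 outcomes, and no lexicographically smaller subset of this size does
Answer: 3, 4, 8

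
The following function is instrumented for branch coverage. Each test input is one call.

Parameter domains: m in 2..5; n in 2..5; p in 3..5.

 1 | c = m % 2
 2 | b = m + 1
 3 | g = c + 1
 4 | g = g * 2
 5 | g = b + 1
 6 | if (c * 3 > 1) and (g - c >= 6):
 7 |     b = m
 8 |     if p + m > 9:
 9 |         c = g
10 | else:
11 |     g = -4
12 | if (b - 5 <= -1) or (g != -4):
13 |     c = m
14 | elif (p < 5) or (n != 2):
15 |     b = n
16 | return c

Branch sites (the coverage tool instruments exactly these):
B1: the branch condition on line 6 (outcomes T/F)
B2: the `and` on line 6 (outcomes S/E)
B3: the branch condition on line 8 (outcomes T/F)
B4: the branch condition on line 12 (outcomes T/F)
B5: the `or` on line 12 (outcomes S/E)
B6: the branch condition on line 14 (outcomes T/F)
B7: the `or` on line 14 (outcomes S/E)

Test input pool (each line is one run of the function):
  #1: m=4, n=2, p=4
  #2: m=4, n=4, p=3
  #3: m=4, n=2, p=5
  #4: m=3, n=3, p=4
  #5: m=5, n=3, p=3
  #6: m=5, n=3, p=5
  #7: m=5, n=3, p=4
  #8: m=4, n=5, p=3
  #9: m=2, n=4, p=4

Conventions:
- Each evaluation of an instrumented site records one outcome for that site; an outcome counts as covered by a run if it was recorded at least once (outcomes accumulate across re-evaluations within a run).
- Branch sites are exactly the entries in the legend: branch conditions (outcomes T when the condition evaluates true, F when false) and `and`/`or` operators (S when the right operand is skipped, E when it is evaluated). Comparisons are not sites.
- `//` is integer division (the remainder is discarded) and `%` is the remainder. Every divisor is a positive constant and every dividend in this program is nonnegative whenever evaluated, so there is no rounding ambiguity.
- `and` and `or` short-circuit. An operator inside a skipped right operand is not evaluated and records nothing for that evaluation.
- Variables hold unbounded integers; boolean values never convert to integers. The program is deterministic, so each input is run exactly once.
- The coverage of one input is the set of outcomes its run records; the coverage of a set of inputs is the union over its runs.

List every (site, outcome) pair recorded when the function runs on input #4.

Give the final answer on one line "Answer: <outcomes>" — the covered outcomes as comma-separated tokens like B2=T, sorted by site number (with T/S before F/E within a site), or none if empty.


Event log for input #4 (m=3, n=3, p=4):
  B2->E, B1->F, B5->S, B4->T
collecting distinct outcomes: B1=F, B2=E, B4=T, B5=S
Answer: B1=F, B2=E, B4=T, B5=S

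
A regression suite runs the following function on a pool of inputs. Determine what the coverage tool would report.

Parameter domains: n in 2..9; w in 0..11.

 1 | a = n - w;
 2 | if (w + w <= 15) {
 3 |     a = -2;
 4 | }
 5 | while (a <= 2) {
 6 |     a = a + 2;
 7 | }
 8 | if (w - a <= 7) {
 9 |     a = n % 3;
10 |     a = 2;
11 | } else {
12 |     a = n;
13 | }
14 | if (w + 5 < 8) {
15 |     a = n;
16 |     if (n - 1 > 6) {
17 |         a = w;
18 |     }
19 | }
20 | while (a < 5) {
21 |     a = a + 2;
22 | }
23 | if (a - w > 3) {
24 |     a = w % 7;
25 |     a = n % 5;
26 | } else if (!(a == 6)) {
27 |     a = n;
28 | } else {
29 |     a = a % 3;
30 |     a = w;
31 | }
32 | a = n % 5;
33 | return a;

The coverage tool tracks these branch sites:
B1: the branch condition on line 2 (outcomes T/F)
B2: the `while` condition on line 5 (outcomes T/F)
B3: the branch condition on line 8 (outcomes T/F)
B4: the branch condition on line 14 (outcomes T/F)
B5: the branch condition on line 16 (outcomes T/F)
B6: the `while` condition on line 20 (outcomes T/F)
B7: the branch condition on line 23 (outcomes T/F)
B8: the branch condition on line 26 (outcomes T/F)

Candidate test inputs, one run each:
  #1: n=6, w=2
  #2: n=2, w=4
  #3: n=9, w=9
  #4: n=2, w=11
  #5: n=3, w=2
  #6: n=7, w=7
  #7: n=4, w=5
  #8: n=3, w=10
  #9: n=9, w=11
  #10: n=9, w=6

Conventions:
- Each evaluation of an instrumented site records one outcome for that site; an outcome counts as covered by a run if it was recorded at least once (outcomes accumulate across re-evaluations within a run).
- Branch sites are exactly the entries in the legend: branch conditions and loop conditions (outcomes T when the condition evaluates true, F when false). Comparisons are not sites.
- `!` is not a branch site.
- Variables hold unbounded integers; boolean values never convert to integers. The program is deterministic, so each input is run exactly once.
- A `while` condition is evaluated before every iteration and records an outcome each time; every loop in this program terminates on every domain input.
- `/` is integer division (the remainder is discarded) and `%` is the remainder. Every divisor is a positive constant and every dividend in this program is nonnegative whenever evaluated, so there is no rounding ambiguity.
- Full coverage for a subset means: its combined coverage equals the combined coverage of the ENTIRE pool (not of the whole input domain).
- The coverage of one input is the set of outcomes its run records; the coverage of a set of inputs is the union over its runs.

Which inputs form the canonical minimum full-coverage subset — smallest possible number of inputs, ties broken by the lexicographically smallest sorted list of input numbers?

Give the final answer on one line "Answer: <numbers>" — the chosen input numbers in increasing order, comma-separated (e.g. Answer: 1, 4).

#1 (n=6, w=2) -> B1->T, B2->T, B2->T, B2->T, B2->F, B3->T, B4->T, B5->F, B6->F, B7->T; covered: B1=T, B2=T, B2=F, B3=T, B4=T, B5=F, B6=F, B7=T
#2 (n=2, w=4) -> B1->T, B2->T, B2->T, B2->T, B2->F, B3->T, B4->F, B6->T, B6->T, B6->F, B7->F, B8->F; covered: B1=T, B2=T, B2=F, B3=T, B4=F, B6=T, B6=F, B7=F, B8=F
#3 (n=9, w=9) -> B1->F, B2->T, B2->T, B2->F, B3->T, B4->F, B6->T, B6->T, B6->F, B7->F, B8->F; covered: B1=F, B2=T, B2=F, B3=T, B4=F, B6=T, B6=F, B7=F, B8=F
#4 (n=2, w=11) -> B1->F, B2->T, B2->T, B2->T, B2->T, B2->T, B2->T, B2->F, B3->F, B4->F, B6->T, B6->T, B6->F, B7->F, ...; covered: B1=F, B2=T, B2=F, B3=F, B4=F, B6=T, B6=F, B7=F, B8=F
#5 (n=3, w=2) -> B1->T, B2->T, B2->T, B2->T, B2->F, B3->T, B4->T, B5->F, B6->T, B6->F, B7->F, B8->T; covered: B1=T, B2=T, B2=F, B3=T, B4=T, B5=F, B6=T, B6=F, B7=F, B8=T
#6 (n=7, w=7) -> B1->T, B2->T, B2->T, B2->T, B2->F, B3->T, B4->F, B6->T, B6->T, B6->F, B7->F, B8->F; covered: B1=T, B2=T, B2=F, B3=T, B4=F, B6=T, B6=F, B7=F, B8=F
#7 (n=4, w=5) -> B1->T, B2->T, B2->T, B2->T, B2->F, B3->T, B4->F, B6->T, B6->T, B6->F, B7->F, B8->F; covered: B1=T, B2=T, B2=F, B3=T, B4=F, B6=T, B6=F, B7=F, B8=F
#8 (n=3, w=10) -> B1->F, B2->T, B2->T, B2->T, B2->T, B2->T, B2->F, B3->T, B4->F, B6->T, B6->T, B6->F, B7->F, B8->F; covered: B1=F, B2=T, B2=F, B3=T, B4=F, B6=T, B6=F, B7=F, B8=F
#9 (n=9, w=11) -> B1->F, B2->T, B2->T, B2->T, B2->F, B3->T, B4->F, B6->T, B6->T, B6->F, B7->F, B8->F; covered: B1=F, B2=T, B2=F, B3=T, B4=F, B6=T, B6=F, B7=F, B8=F
#10 (n=9, w=6) -> B1->T, B2->T, B2->T, B2->T, B2->F, B3->T, B4->F, B6->T, B6->T, B6->F, B7->F, B8->F; covered: B1=T, B2=T, B2=F, B3=T, B4=F, B6=T, B6=F, B7=F, B8=F
the full pool covers 15 outcomes: B1=T, B1=F, B2=T, B2=F, B3=T, B3=F, B4=T, B4=F, B5=F, B6=T, B6=F, B7=T, B7=F, B8=T, B8=F
size 1 is not enough: best union over all size-1 subsets is 10/15
size 2 is not enough: best union over all size-2 subsets is 14/15
inputs {1, 4, 5} (size 3) cover everything; no size-3 subset with a lexicographically smaller index list covers all 15

Answer: 1, 4, 5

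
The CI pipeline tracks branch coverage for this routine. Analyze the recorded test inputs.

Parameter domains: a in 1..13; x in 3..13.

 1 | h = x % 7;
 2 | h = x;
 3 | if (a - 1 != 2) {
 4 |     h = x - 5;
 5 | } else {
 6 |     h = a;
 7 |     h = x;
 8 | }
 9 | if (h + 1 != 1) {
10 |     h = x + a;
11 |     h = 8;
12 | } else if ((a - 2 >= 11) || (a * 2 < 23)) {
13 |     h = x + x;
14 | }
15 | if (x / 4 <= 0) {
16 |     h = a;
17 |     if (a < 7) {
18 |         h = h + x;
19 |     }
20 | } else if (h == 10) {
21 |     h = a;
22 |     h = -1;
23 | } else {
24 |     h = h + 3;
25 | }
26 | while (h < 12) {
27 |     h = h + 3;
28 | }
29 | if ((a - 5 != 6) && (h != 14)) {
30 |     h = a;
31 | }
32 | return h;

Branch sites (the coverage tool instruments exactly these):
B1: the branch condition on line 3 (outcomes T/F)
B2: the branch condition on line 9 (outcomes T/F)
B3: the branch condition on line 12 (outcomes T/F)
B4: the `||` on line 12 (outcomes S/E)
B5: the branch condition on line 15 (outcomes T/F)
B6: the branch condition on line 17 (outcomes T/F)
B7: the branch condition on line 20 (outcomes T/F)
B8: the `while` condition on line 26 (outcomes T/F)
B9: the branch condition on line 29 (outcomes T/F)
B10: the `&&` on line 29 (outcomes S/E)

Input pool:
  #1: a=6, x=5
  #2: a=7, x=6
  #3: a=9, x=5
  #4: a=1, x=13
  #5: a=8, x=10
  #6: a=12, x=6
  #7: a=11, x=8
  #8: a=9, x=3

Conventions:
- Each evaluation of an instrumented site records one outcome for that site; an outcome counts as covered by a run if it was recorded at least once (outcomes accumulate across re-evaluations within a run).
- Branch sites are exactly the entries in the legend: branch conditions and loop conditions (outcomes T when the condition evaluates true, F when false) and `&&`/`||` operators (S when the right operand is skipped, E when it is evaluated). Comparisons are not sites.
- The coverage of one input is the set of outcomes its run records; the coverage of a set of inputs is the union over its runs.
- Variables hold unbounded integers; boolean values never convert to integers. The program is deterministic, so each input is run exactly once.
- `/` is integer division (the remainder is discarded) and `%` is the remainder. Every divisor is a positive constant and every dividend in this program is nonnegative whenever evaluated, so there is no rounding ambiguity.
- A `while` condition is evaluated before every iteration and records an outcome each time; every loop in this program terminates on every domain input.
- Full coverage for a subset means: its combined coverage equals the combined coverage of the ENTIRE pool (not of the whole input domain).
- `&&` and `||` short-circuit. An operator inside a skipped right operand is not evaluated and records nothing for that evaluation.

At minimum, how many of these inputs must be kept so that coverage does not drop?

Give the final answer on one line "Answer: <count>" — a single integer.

test 1 (a=6, x=5) fires B1->T, B2->F, B4->E, B3->T, B5->F, B7->T, B8->T, B8->T, B8->T, B8->T, B8->T, B8->F, B10->E, B9->F; hits B1=T, B2=F, B3=T, B4=E, B5=F, B7=T, B8=T, B8=F, B9=F, B10=E
test 2 (a=7, x=6) fires B1->T, B2->T, B5->F, B7->F, B8->T, B8->F, B10->E, B9->F; hits B1=T, B2=T, B5=F, B7=F, B8=T, B8=F, B9=F, B10=E
test 3 (a=9, x=5) fires B1->T, B2->F, B4->E, B3->T, B5->F, B7->T, B8->T, B8->T, B8->T, B8->T, B8->T, B8->F, B10->E, B9->F; hits B1=T, B2=F, B3=T, B4=E, B5=F, B7=T, B8=T, B8=F, B9=F, B10=E
test 4 (a=1, x=13) fires B1->T, B2->T, B5->F, B7->F, B8->T, B8->F, B10->E, B9->F; hits B1=T, B2=T, B5=F, B7=F, B8=T, B8=F, B9=F, B10=E
test 5 (a=8, x=10) fires B1->T, B2->T, B5->F, B7->F, B8->T, B8->F, B10->E, B9->F; hits B1=T, B2=T, B5=F, B7=F, B8=T, B8=F, B9=F, B10=E
test 6 (a=12, x=6) fires B1->T, B2->T, B5->F, B7->F, B8->T, B8->F, B10->E, B9->F; hits B1=T, B2=T, B5=F, B7=F, B8=T, B8=F, B9=F, B10=E
test 7 (a=11, x=8) fires B1->T, B2->T, B5->F, B7->F, B8->T, B8->F, B10->S, B9->F; hits B1=T, B2=T, B5=F, B7=F, B8=T, B8=F, B9=F, B10=S
test 8 (a=9, x=3) fires B1->T, B2->T, B5->T, B6->F, B8->T, B8->F, B10->E, B9->T; hits B1=T, B2=T, B5=T, B6=F, B8=T, B8=F, B9=T, B10=E
union over all inputs: B1=T, B2=T, B2=F, B3=T, B4=E, B5=T, B5=F, B6=F, B7=T, B7=F, B8=T, B8=F, B9=T, B9=F, B10=S, B10=E (16 outcomes)
size 1 is not enough: best union over all size-1 subsets is 10/16
size 2 is not enough: best union over all size-2 subsets is 14/16
inputs {1, 7, 8} (size 3) cover everything; no size-3 subset with a lexicographically smaller index list covers all 16

Answer: 3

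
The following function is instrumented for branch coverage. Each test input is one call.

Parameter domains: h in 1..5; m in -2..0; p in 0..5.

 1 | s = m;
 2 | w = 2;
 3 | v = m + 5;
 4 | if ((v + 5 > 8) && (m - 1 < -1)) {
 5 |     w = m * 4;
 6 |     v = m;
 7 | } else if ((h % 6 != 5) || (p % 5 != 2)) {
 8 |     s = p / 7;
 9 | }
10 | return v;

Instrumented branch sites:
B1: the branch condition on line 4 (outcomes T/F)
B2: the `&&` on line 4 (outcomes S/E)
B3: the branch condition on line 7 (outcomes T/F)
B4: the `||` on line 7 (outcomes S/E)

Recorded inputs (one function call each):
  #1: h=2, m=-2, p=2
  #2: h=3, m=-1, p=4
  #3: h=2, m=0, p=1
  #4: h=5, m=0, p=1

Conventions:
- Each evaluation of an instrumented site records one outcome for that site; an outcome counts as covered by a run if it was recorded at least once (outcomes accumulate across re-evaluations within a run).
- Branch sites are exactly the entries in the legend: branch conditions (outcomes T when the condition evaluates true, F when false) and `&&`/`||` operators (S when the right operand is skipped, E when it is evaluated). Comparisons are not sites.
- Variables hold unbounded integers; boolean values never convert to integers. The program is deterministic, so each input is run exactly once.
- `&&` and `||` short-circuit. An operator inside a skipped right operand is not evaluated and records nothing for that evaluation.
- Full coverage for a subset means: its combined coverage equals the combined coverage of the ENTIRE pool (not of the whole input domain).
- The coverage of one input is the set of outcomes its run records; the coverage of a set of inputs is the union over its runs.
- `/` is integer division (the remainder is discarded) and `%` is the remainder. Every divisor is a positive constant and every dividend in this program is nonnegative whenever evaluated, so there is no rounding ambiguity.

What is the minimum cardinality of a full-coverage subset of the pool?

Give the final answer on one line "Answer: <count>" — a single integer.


input #1, h=2, m=-2, p=2: events B2->S, B1->F, B4->S, B3->T; outcomes B1=F, B2=S, B3=T, B4=S
input #2, h=3, m=-1, p=4: events B2->E, B1->T; outcomes B1=T, B2=E
input #3, h=2, m=0, p=1: events B2->E, B1->F, B4->S, B3->T; outcomes B1=F, B2=E, B3=T, B4=S
input #4, h=5, m=0, p=1: events B2->E, B1->F, B4->E, B3->T; outcomes B1=F, B2=E, B3=T, B4=E
union over all inputs: B1=T, B1=F, B2=S, B2=E, B3=T, B4=S, B4=E (7 outcomes)
size 1 is not enough: best union over all size-1 subsets is 4/7
size 2 is not enough: best union over all size-2 subsets is 6/7
inputs {1, 2, 4} (size 3) cover everything; no size-3 subset with a lexicographically smaller index list covers all 7
Answer: 3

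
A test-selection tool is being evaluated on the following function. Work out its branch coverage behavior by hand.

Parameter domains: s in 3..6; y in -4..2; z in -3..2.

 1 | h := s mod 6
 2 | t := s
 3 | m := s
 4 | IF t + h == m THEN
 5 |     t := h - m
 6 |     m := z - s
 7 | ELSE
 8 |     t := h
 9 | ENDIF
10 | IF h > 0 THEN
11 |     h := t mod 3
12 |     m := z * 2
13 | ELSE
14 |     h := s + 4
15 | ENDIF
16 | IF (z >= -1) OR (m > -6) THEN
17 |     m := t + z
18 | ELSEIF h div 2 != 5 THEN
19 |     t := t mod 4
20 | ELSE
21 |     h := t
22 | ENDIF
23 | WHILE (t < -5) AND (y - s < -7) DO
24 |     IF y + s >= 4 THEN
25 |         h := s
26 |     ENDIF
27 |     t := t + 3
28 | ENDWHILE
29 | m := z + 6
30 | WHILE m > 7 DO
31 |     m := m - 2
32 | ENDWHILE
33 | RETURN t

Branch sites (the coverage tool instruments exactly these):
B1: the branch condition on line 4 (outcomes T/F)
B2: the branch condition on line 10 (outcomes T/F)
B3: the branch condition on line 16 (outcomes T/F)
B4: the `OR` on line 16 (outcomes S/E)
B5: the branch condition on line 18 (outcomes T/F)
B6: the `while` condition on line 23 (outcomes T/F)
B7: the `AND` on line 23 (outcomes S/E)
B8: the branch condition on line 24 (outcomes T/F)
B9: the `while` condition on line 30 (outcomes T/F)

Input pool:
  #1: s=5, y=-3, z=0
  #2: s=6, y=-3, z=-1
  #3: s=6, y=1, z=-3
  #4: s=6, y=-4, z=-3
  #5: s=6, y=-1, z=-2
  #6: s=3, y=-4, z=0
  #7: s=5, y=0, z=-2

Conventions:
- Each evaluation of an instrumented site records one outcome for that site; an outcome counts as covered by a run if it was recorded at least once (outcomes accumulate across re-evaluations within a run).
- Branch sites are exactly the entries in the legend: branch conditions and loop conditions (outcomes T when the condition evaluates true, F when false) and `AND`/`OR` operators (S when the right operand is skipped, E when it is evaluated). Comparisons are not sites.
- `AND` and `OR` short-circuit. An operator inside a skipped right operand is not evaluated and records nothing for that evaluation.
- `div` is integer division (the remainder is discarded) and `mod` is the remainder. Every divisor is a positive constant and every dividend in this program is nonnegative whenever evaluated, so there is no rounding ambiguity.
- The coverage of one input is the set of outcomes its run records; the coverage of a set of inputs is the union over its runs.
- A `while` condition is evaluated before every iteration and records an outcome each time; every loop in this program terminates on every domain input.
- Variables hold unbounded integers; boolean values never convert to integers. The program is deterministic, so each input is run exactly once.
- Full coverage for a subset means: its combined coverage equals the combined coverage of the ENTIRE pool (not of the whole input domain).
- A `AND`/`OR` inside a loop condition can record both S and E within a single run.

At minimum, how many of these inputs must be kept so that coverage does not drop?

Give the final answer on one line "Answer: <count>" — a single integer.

run #1 (s=5, y=-3, z=0) runs B1->F, B2->T, B4->S, B3->T, B7->S, B6->F, B9->F; records B1=F, B2=T, B3=T, B4=S, B6=F, B7=S, B9=F
run #2 (s=6, y=-3, z=-1) runs B1->T, B2->F, B4->S, B3->T, B7->E, B6->T, B8->F, B7->S, B6->F, B9->F; records B1=T, B2=F, B3=T, B4=S, B6=T, B6=F, B7=S, B7=E, B8=F, B9=F
run #3 (s=6, y=1, z=-3) runs B1->T, B2->F, B4->E, B3->F, B5->F, B7->E, B6->F, B9->F; records B1=T, B2=F, B3=F, B4=E, B5=F, B6=F, B7=E, B9=F
run #4 (s=6, y=-4, z=-3) runs B1->T, B2->F, B4->E, B3->F, B5->F, B7->E, B6->T, B8->F, B7->S, B6->F, B9->F; records B1=T, B2=F, B3=F, B4=E, B5=F, B6=T, B6=F, B7=S, B7=E, B8=F, B9=F
run #5 (s=6, y=-1, z=-2) runs B1->T, B2->F, B4->E, B3->F, B5->F, B7->E, B6->F, B9->F; records B1=T, B2=F, B3=F, B4=E, B5=F, B6=F, B7=E, B9=F
run #6 (s=3, y=-4, z=0) runs B1->F, B2->T, B4->S, B3->T, B7->S, B6->F, B9->F; records B1=F, B2=T, B3=T, B4=S, B6=F, B7=S, B9=F
run #7 (s=5, y=0, z=-2) runs B1->F, B2->T, B4->E, B3->T, B7->S, B6->F, B9->F; records B1=F, B2=T, B3=T, B4=E, B6=F, B7=S, B9=F
together the pool reaches 15 outcomes: B1=T, B1=F, B2=T, B2=F, B3=T, B3=F, B4=S, B4=E, B5=F, B6=T, B6=F, B7=S, B7=E, B8=F, B9=F
checked all size-1 subsets: none covers 15 outcomes (max 11/15)
the canonical winner is {1, 4}: size 2, full 15-outcome coverage, earliest index list among size-2 covers

Answer: 2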